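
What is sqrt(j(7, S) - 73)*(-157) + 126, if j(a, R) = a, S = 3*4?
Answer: 126 - 157*I*sqrt(66) ≈ 126.0 - 1275.5*I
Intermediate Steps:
S = 12
sqrt(j(7, S) - 73)*(-157) + 126 = sqrt(7 - 73)*(-157) + 126 = sqrt(-66)*(-157) + 126 = (I*sqrt(66))*(-157) + 126 = -157*I*sqrt(66) + 126 = 126 - 157*I*sqrt(66)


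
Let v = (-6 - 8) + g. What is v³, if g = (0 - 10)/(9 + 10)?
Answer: -21024576/6859 ≈ -3065.3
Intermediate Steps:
g = -10/19 ≈ -0.52632
v = -276/19 (v = (-6 - 8) - 10/19 = -14 - 10/19 = -276/19 ≈ -14.526)
v³ = (-276/19)³ = -21024576/6859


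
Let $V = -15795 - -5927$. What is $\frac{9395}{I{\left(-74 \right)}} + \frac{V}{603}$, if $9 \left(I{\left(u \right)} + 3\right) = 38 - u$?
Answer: $\frac{10029577}{10251} \approx 978.4$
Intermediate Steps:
$V = -9868$ ($V = -15795 + 5927 = -9868$)
$I{\left(u \right)} = \frac{11}{9} - \frac{u}{9}$ ($I{\left(u \right)} = -3 + \frac{38 - u}{9} = -3 - \left(- \frac{38}{9} + \frac{u}{9}\right) = \frac{11}{9} - \frac{u}{9}$)
$\frac{9395}{I{\left(-74 \right)}} + \frac{V}{603} = \frac{9395}{\frac{11}{9} - - \frac{74}{9}} - \frac{9868}{603} = \frac{9395}{\frac{11}{9} + \frac{74}{9}} - \frac{9868}{603} = \frac{9395}{\frac{85}{9}} - \frac{9868}{603} = 9395 \cdot \frac{9}{85} - \frac{9868}{603} = \frac{16911}{17} - \frac{9868}{603} = \frac{10029577}{10251}$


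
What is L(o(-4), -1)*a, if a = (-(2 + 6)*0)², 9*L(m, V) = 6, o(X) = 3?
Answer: 0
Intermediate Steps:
L(m, V) = ⅔ (L(m, V) = (⅑)*6 = ⅔)
a = 0 (a = (-8*0)² = (-1*0)² = 0² = 0)
L(o(-4), -1)*a = (⅔)*0 = 0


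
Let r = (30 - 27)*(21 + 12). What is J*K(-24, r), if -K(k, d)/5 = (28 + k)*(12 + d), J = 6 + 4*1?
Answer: -22200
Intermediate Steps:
r = 99 (r = 3*33 = 99)
J = 10 (J = 6 + 4 = 10)
K(k, d) = -5*(12 + d)*(28 + k) (K(k, d) = -5*(28 + k)*(12 + d) = -5*(12 + d)*(28 + k))
J*K(-24, r) = 10*(-1680 - 140*99 - 60*(-24) - 5*99*(-24)) = 10*(-1680 - 13860 + 1440 + 11880) = 10*(-2220) = -22200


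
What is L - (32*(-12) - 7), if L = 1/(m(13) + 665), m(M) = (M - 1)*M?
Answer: 321012/821 ≈ 391.00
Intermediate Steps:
m(M) = M*(-1 + M) (m(M) = (-1 + M)*M = M*(-1 + M))
L = 1/821 (L = 1/(13*(-1 + 13) + 665) = 1/(13*12 + 665) = 1/(156 + 665) = 1/821 ≈ 0.0012180)
L - (32*(-12) - 7) = 1/821 - (32*(-12) - 7) = 1/821 - (-384 - 7) = 1/821 - 1*(-391) = 1/821 + 391 = 321012/821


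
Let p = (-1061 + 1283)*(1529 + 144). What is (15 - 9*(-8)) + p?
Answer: 371493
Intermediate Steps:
p = 371406 (p = 222*1673 = 371406)
(15 - 9*(-8)) + p = (15 - 9*(-8)) + 371406 = (15 + 72) + 371406 = 87 + 371406 = 371493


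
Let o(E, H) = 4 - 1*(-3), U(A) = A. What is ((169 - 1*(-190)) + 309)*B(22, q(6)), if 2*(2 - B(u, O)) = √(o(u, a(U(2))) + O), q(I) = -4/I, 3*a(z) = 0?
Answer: 1336 - 334*√57/3 ≈ 495.45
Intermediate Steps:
a(z) = 0 (a(z) = (⅓)*0 = 0)
o(E, H) = 7 (o(E, H) = 4 + 3 = 7)
B(u, O) = 2 - √(7 + O)/2
((169 - 1*(-190)) + 309)*B(22, q(6)) = ((169 - 1*(-190)) + 309)*(2 - √(7 - 4/6)/2) = ((169 + 190) + 309)*(2 - √(7 - 4*⅙)/2) = (359 + 309)*(2 - √(7 - ⅔)/2) = 668*(2 - √57/6) = 1336 - 334*√57/3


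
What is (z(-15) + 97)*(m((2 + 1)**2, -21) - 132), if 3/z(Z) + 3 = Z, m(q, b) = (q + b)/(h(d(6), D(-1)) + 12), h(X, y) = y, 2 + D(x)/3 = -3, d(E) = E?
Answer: -37184/3 ≈ -12395.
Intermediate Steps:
D(x) = -15 (D(x) = -6 + 3*(-3) = -6 - 9 = -15)
m(q, b) = -b/3 - q/3 (m(q, b) = (q + b)/(-15 + 12) = (b + q)/(-3) = (b + q)*(-1/3) = -b/3 - q/3)
z(Z) = 3/(-3 + Z)
(z(-15) + 97)*(m((2 + 1)**2, -21) - 132) = (3/(-3 - 15) + 97)*((-1/3*(-21) - (2 + 1)**2/3) - 132) = (3/(-18) + 97)*((7 - 1/3*3**2) - 132) = (3*(-1/18) + 97)*((7 - 1/3*9) - 132) = (-1/6 + 97)*((7 - 3) - 132) = 581*(4 - 132)/6 = (581/6)*(-128) = -37184/3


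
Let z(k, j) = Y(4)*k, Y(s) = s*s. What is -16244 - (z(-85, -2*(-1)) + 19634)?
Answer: -34518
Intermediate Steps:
Y(s) = s²
z(k, j) = 16*k (z(k, j) = 4²*k = 16*k)
-16244 - (z(-85, -2*(-1)) + 19634) = -16244 - (16*(-85) + 19634) = -16244 - (-1360 + 19634) = -16244 - 1*18274 = -16244 - 18274 = -34518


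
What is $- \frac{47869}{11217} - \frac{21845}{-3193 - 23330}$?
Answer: $- \frac{341531374}{99169497} \approx -3.4439$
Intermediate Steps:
$- \frac{47869}{11217} - \frac{21845}{-3193 - 23330} = \left(-47869\right) \frac{1}{11217} - \frac{21845}{-3193 - 23330} = - \frac{47869}{11217} - \frac{21845}{-26523} = - \frac{47869}{11217} - - \frac{21845}{26523} = - \frac{47869}{11217} + \frac{21845}{26523} = - \frac{341531374}{99169497}$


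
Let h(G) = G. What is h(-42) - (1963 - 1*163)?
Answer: -1842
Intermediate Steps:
h(-42) - (1963 - 1*163) = -42 - (1963 - 1*163) = -42 - (1963 - 163) = -42 - 1*1800 = -42 - 1800 = -1842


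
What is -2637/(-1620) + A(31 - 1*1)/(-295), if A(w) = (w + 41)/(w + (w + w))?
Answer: 86293/53100 ≈ 1.6251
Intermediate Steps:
A(w) = (41 + w)/(3*w) (A(w) = (41 + w)/(w + 2*w) = (41 + w)/((3*w)) = (41 + w)*(1/(3*w)) = (41 + w)/(3*w))
-2637/(-1620) + A(31 - 1*1)/(-295) = -2637/(-1620) + ((41 + (31 - 1*1))/(3*(31 - 1*1)))/(-295) = -2637*(-1/1620) + ((41 + (31 - 1))/(3*(31 - 1)))*(-1/295) = 293/180 + ((⅓)*(41 + 30)/30)*(-1/295) = 293/180 + ((⅓)*(1/30)*71)*(-1/295) = 293/180 + (71/90)*(-1/295) = 293/180 - 71/26550 = 86293/53100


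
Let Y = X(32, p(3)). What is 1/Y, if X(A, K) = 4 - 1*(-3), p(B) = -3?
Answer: 1/7 ≈ 0.14286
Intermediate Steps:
X(A, K) = 7 (X(A, K) = 4 + 3 = 7)
Y = 7
1/Y = 1/7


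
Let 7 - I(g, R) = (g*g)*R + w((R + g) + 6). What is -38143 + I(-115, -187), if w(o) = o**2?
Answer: 2347323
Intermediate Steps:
I(g, R) = 7 - (6 + R + g)**2 - R*g**2 (I(g, R) = 7 - ((g*g)*R + ((R + g) + 6)**2) = 7 - (g**2*R + (6 + R + g)**2) = 7 - (R*g**2 + (6 + R + g)**2) = 7 - ((6 + R + g)**2 + R*g**2) = 7 + (-(6 + R + g)**2 - R*g**2) = 7 - (6 + R + g)**2 - R*g**2)
-38143 + I(-115, -187) = -38143 + (7 - (6 - 187 - 115)**2 - 1*(-187)*(-115)**2) = -38143 + (7 - 1*(-296)**2 - 1*(-187)*13225) = -38143 + (7 - 1*87616 + 2473075) = -38143 + (7 - 87616 + 2473075) = -38143 + 2385466 = 2347323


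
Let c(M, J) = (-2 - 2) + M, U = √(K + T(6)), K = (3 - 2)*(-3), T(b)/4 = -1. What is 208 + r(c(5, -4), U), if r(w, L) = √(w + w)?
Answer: 208 + √2 ≈ 209.41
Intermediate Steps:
T(b) = -4 (T(b) = 4*(-1) = -4)
K = -3 (K = 1*(-3) = -3)
U = I*√7 (U = √(-3 - 4) = √(-7) = I*√7 ≈ 2.6458*I)
c(M, J) = -4 + M
r(w, L) = √2*√w (r(w, L) = √(2*w) = √2*√w)
208 + r(c(5, -4), U) = 208 + √2*√(-4 + 5) = 208 + √2*√1 = 208 + √2*1 = 208 + √2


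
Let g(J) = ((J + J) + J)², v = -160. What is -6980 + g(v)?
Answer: 223420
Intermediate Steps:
g(J) = 9*J² (g(J) = (2*J + J)² = (3*J)² = 9*J²)
-6980 + g(v) = -6980 + 9*(-160)² = -6980 + 9*25600 = -6980 + 230400 = 223420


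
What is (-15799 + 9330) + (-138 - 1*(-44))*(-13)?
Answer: -5247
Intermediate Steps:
(-15799 + 9330) + (-138 - 1*(-44))*(-13) = -6469 + (-138 + 44)*(-13) = -6469 - 94*(-13) = -6469 + 1222 = -5247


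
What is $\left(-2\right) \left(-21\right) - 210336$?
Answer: $-210294$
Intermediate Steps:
$\left(-2\right) \left(-21\right) - 210336 = 42 - 210336 = -210294$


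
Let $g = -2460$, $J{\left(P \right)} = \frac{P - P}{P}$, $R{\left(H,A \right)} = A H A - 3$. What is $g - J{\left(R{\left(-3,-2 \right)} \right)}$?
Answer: $-2460$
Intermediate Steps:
$R{\left(H,A \right)} = -3 + H A^{2}$ ($R{\left(H,A \right)} = H A^{2} - 3 = -3 + H A^{2}$)
$J{\left(P \right)} = 0$ ($J{\left(P \right)} = \frac{0}{P} = 0$)
$g - J{\left(R{\left(-3,-2 \right)} \right)} = -2460 - 0 = -2460 + 0 = -2460$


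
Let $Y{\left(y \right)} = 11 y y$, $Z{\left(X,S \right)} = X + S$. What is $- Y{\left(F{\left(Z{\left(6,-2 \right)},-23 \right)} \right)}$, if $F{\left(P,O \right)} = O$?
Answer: $-5819$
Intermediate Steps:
$Z{\left(X,S \right)} = S + X$
$Y{\left(y \right)} = 11 y^{2}$
$- Y{\left(F{\left(Z{\left(6,-2 \right)},-23 \right)} \right)} = - 11 \left(-23\right)^{2} = - 11 \cdot 529 = \left(-1\right) 5819 = -5819$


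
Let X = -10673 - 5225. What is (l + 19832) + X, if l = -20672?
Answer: -16738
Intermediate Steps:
X = -15898
(l + 19832) + X = (-20672 + 19832) - 15898 = -840 - 15898 = -16738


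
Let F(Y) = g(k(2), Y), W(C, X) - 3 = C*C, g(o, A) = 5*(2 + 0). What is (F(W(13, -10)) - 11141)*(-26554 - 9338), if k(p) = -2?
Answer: 399513852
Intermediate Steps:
g(o, A) = 10 (g(o, A) = 5*2 = 10)
W(C, X) = 3 + C**2 (W(C, X) = 3 + C*C = 3 + C**2)
F(Y) = 10
(F(W(13, -10)) - 11141)*(-26554 - 9338) = (10 - 11141)*(-26554 - 9338) = -11131*(-35892) = 399513852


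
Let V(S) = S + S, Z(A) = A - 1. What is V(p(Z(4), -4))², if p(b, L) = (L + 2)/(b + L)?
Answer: 16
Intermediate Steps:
Z(A) = -1 + A
p(b, L) = (2 + L)/(L + b)
V(S) = 2*S
V(p(Z(4), -4))² = (2*((2 - 4)/(-4 + (-1 + 4))))² = (2*(-2/(-4 + 3)))² = (2*(-2/(-1)))² = (2*(-1*(-2)))² = (2*2)² = 4² = 16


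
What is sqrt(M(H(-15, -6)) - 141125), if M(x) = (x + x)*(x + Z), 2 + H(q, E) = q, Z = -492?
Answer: I*sqrt(123819) ≈ 351.88*I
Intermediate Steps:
H(q, E) = -2 + q
M(x) = 2*x*(-492 + x) (M(x) = (x + x)*(x - 492) = (2*x)*(-492 + x) = 2*x*(-492 + x))
sqrt(M(H(-15, -6)) - 141125) = sqrt(2*(-2 - 15)*(-492 + (-2 - 15)) - 141125) = sqrt(2*(-17)*(-492 - 17) - 141125) = sqrt(2*(-17)*(-509) - 141125) = sqrt(17306 - 141125) = sqrt(-123819) = I*sqrt(123819)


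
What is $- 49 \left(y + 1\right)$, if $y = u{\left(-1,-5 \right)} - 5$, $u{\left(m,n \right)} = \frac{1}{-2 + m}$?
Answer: $\frac{637}{3} \approx 212.33$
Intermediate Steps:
$y = - \frac{16}{3}$ ($y = \frac{1}{-2 - 1} - 5 = \frac{1}{-3} - 5 = - \frac{1}{3} - 5 = - \frac{16}{3} \approx -5.3333$)
$- 49 \left(y + 1\right) = - 49 \left(- \frac{16}{3} + 1\right) = \left(-49\right) \left(- \frac{13}{3}\right) = \frac{637}{3}$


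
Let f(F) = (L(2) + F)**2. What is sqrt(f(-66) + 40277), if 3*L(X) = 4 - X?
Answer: sqrt(400909)/3 ≈ 211.06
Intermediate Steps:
L(X) = 4/3 - X/3 (L(X) = (4 - X)/3 = 4/3 - X/3)
f(F) = (2/3 + F)**2 (f(F) = ((4/3 - 1/3*2) + F)**2 = ((4/3 - 2/3) + F)**2 = (2/3 + F)**2)
sqrt(f(-66) + 40277) = sqrt((2 + 3*(-66))**2/9 + 40277) = sqrt((2 - 198)**2/9 + 40277) = sqrt((1/9)*(-196)**2 + 40277) = sqrt((1/9)*38416 + 40277) = sqrt(38416/9 + 40277) = sqrt(400909/9) = sqrt(400909)/3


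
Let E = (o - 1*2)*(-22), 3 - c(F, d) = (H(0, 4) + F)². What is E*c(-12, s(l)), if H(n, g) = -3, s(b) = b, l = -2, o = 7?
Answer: 24420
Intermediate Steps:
c(F, d) = 3 - (-3 + F)²
E = -110 (E = (7 - 1*2)*(-22) = (7 - 2)*(-22) = 5*(-22) = -110)
E*c(-12, s(l)) = -110*(3 - (-3 - 12)²) = -110*(3 - 1*(-15)²) = -110*(3 - 1*225) = -110*(3 - 225) = -110*(-222) = 24420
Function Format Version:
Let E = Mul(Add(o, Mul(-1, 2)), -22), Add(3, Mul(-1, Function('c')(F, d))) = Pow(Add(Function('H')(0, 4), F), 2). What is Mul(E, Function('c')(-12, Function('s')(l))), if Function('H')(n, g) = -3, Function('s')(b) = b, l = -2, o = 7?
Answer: 24420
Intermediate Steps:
Function('c')(F, d) = Add(3, Mul(-1, Pow(Add(-3, F), 2)))
E = -110 (E = Mul(Add(7, Mul(-1, 2)), -22) = Mul(Add(7, -2), -22) = Mul(5, -22) = -110)
Mul(E, Function('c')(-12, Function('s')(l))) = Mul(-110, Add(3, Mul(-1, Pow(Add(-3, -12), 2)))) = Mul(-110, Add(3, Mul(-1, Pow(-15, 2)))) = Mul(-110, Add(3, Mul(-1, 225))) = Mul(-110, Add(3, -225)) = Mul(-110, -222) = 24420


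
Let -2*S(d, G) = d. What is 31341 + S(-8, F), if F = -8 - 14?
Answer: 31345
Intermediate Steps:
F = -22
S(d, G) = -d/2
31341 + S(-8, F) = 31341 - ½*(-8) = 31341 + 4 = 31345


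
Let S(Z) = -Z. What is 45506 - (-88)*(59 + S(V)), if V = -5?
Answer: 51138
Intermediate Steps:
45506 - (-88)*(59 + S(V)) = 45506 - (-88)*(59 - 1*(-5)) = 45506 - (-88)*(59 + 5) = 45506 - (-88)*64 = 45506 - 1*(-5632) = 45506 + 5632 = 51138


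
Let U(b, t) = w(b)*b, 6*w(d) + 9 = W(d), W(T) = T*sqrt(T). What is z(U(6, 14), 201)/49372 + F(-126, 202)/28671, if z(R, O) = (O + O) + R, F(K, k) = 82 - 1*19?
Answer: 4792713/471848204 + 3*sqrt(6)/24686 ≈ 0.010455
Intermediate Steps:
F(K, k) = 63 (F(K, k) = 82 - 19 = 63)
W(T) = T**(3/2)
w(d) = -3/2 + d**(3/2)/6
U(b, t) = b*(-3/2 + b**(3/2)/6) (U(b, t) = (-3/2 + b**(3/2)/6)*b = b*(-3/2 + b**(3/2)/6))
z(R, O) = R + 2*O (z(R, O) = 2*O + R = R + 2*O)
z(U(6, 14), 201)/49372 + F(-126, 202)/28671 = ((1/6)*6*(-9 + 6**(3/2)) + 2*201)/49372 + 63/28671 = ((1/6)*6*(-9 + 6*sqrt(6)) + 402)*(1/49372) + 63*(1/28671) = ((-9 + 6*sqrt(6)) + 402)*(1/49372) + 21/9557 = (393 + 6*sqrt(6))*(1/49372) + 21/9557 = (393/49372 + 3*sqrt(6)/24686) + 21/9557 = 4792713/471848204 + 3*sqrt(6)/24686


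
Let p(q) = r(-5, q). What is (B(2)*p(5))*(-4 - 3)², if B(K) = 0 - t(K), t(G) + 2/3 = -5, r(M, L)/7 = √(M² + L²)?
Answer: 29155*√2/3 ≈ 13744.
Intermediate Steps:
r(M, L) = 7*√(L² + M²) (r(M, L) = 7*√(M² + L²) = 7*√(L² + M²))
t(G) = -17/3 (t(G) = -⅔ - 5 = -17/3)
p(q) = 7*√(25 + q²) (p(q) = 7*√(q² + (-5)²) = 7*√(q² + 25) = 7*√(25 + q²))
B(K) = 17/3 (B(K) = 0 - 1*(-17/3) = 0 + 17/3 = 17/3)
(B(2)*p(5))*(-4 - 3)² = (17*(7*√(25 + 5²))/3)*(-4 - 3)² = (17*(7*√(25 + 25))/3)*(-7)² = (17*(7*√50)/3)*49 = (17*(7*(5*√2))/3)*49 = (17*(35*√2)/3)*49 = (595*√2/3)*49 = 29155*√2/3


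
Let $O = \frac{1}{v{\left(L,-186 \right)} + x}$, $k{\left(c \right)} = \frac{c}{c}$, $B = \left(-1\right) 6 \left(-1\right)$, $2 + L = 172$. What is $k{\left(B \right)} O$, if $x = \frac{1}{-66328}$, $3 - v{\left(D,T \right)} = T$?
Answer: $\frac{66328}{12535991} \approx 0.005291$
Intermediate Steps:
$L = 170$ ($L = -2 + 172 = 170$)
$v{\left(D,T \right)} = 3 - T$
$x = - \frac{1}{66328} \approx -1.5077 \cdot 10^{-5}$
$B = 6$ ($B = \left(-6\right) \left(-1\right) = 6$)
$k{\left(c \right)} = 1$
$O = \frac{66328}{12535991}$ ($O = \frac{1}{\left(3 - -186\right) - \frac{1}{66328}} = \frac{1}{\left(3 + 186\right) - \frac{1}{66328}} = \frac{1}{189 - \frac{1}{66328}} = \frac{1}{\frac{12535991}{66328}} = \frac{66328}{12535991} \approx 0.005291$)
$k{\left(B \right)} O = 1 \cdot \frac{66328}{12535991} = \frac{66328}{12535991}$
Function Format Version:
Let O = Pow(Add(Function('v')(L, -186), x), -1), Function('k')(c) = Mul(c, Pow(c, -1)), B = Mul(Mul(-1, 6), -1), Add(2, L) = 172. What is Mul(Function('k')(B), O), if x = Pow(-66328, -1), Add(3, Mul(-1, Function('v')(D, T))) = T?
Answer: Rational(66328, 12535991) ≈ 0.0052910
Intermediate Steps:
L = 170 (L = Add(-2, 172) = 170)
Function('v')(D, T) = Add(3, Mul(-1, T))
x = Rational(-1, 66328) ≈ -1.5077e-5
B = 6 (B = Mul(-6, -1) = 6)
Function('k')(c) = 1
O = Rational(66328, 12535991) (O = Pow(Add(Add(3, Mul(-1, -186)), Rational(-1, 66328)), -1) = Pow(Add(Add(3, 186), Rational(-1, 66328)), -1) = Pow(Add(189, Rational(-1, 66328)), -1) = Pow(Rational(12535991, 66328), -1) = Rational(66328, 12535991) ≈ 0.0052910)
Mul(Function('k')(B), O) = Mul(1, Rational(66328, 12535991)) = Rational(66328, 12535991)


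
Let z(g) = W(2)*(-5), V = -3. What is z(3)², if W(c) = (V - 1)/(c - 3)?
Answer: 400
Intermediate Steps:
W(c) = -4/(-3 + c) (W(c) = (-3 - 1)/(c - 3) = -4/(-3 + c))
z(g) = -20 (z(g) = -4/(-3 + 2)*(-5) = -4/(-1)*(-5) = -4*(-1)*(-5) = 4*(-5) = -20)
z(3)² = (-20)² = 400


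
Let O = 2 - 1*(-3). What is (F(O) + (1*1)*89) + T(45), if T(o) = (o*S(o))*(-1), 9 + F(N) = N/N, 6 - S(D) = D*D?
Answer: 90936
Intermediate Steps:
O = 5 (O = 2 + 3 = 5)
S(D) = 6 - D² (S(D) = 6 - D*D = 6 - D²)
F(N) = -8 (F(N) = -9 + N/N = -9 + 1 = -8)
T(o) = -o*(6 - o²) (T(o) = (o*(6 - o²))*(-1) = -o*(6 - o²))
(F(O) + (1*1)*89) + T(45) = (-8 + (1*1)*89) + 45*(-6 + 45²) = (-8 + 1*89) + 45*(-6 + 2025) = (-8 + 89) + 45*2019 = 81 + 90855 = 90936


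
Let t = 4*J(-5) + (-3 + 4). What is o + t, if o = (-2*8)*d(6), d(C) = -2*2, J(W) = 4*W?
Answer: -15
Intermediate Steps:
d(C) = -4
t = -79 (t = 4*(4*(-5)) + (-3 + 4) = 4*(-20) + 1 = -80 + 1 = -79)
o = 64 (o = -2*8*(-4) = -16*(-4) = 64)
o + t = 64 - 79 = -15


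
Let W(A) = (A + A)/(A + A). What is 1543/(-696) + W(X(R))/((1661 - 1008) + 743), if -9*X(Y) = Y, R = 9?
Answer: -538333/242904 ≈ -2.2162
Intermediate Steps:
X(Y) = -Y/9
W(A) = 1 (W(A) = (2*A)/((2*A)) = (2*A)*(1/(2*A)) = 1)
1543/(-696) + W(X(R))/((1661 - 1008) + 743) = 1543/(-696) + 1/((1661 - 1008) + 743) = 1543*(-1/696) + 1/(653 + 743) = -1543/696 + 1/1396 = -538333/242904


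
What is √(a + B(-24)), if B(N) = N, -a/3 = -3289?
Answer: √9843 ≈ 99.212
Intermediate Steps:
a = 9867 (a = -3*(-3289) = 9867)
√(a + B(-24)) = √(9867 - 24) = √9843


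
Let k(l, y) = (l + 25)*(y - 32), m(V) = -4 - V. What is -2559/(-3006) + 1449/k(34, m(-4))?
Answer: 79283/945888 ≈ 0.083819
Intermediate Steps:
k(l, y) = (-32 + y)*(25 + l) (k(l, y) = (25 + l)*(-32 + y) = (-32 + y)*(25 + l))
-2559/(-3006) + 1449/k(34, m(-4)) = -2559/(-3006) + 1449/(-800 - 32*34 + 25*(-4 - 1*(-4)) + 34*(-4 - 1*(-4))) = -2559*(-1/3006) + 1449/(-800 - 1088 + 25*(-4 + 4) + 34*(-4 + 4)) = 853/1002 + 1449/(-800 - 1088 + 25*0 + 34*0) = 853/1002 + 1449/(-800 - 1088 + 0 + 0) = 853/1002 + 1449/(-1888) = 853/1002 + 1449*(-1/1888) = 853/1002 - 1449/1888 = 79283/945888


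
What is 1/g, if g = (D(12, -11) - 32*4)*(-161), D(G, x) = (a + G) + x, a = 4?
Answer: 1/19803 ≈ 5.0497e-5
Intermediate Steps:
D(G, x) = 4 + G + x (D(G, x) = (4 + G) + x = 4 + G + x)
g = 19803 (g = ((4 + 12 - 11) - 32*4)*(-161) = (5 - 128)*(-161) = -123*(-161) = 19803)
1/g = 1/19803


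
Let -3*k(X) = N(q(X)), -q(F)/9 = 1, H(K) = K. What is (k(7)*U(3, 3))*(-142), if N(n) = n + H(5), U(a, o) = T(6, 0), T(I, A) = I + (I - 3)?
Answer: -1704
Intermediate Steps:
T(I, A) = -3 + 2*I (T(I, A) = I + (-3 + I) = -3 + 2*I)
q(F) = -9 (q(F) = -9*1 = -9)
U(a, o) = 9 (U(a, o) = -3 + 2*6 = -3 + 12 = 9)
N(n) = 5 + n (N(n) = n + 5 = 5 + n)
k(X) = 4/3 (k(X) = -(5 - 9)/3 = -⅓*(-4) = 4/3)
(k(7)*U(3, 3))*(-142) = ((4/3)*9)*(-142) = 12*(-142) = -1704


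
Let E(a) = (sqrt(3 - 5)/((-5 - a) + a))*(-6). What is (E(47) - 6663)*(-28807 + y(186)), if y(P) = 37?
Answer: 191694510 - 34524*I*sqrt(2) ≈ 1.9169e+8 - 48824.0*I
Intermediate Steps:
E(a) = 6*I*sqrt(2)/5 (E(a) = (sqrt(-2)/(-5))*(-6) = ((I*sqrt(2))*(-1/5))*(-6) = -I*sqrt(2)/5*(-6) = 6*I*sqrt(2)/5)
(E(47) - 6663)*(-28807 + y(186)) = (6*I*sqrt(2)/5 - 6663)*(-28807 + 37) = (-6663 + 6*I*sqrt(2)/5)*(-28770) = 191694510 - 34524*I*sqrt(2)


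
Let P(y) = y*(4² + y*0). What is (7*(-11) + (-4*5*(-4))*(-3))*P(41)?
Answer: -207952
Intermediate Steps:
P(y) = 16*y (P(y) = y*(16 + 0) = y*16 = 16*y)
(7*(-11) + (-4*5*(-4))*(-3))*P(41) = (7*(-11) + (-4*5*(-4))*(-3))*(16*41) = (-77 - 20*(-4)*(-3))*656 = (-77 + 80*(-3))*656 = (-77 - 240)*656 = -317*656 = -207952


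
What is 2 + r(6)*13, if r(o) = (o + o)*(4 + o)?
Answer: 1562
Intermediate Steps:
r(o) = 2*o*(4 + o) (r(o) = (2*o)*(4 + o) = 2*o*(4 + o))
2 + r(6)*13 = 2 + (2*6*(4 + 6))*13 = 2 + (2*6*10)*13 = 2 + 120*13 = 2 + 1560 = 1562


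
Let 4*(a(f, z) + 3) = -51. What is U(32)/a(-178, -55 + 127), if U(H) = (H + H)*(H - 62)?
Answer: 2560/21 ≈ 121.90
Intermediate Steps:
a(f, z) = -63/4 (a(f, z) = -3 + (1/4)*(-51) = -3 - 51/4 = -63/4)
U(H) = 2*H*(-62 + H) (U(H) = (2*H)*(-62 + H) = 2*H*(-62 + H))
U(32)/a(-178, -55 + 127) = (2*32*(-62 + 32))/(-63/4) = (2*32*(-30))*(-4/63) = -1920*(-4/63) = 2560/21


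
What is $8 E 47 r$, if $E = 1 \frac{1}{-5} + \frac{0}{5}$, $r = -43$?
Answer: $\frac{16168}{5} \approx 3233.6$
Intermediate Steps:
$E = - \frac{1}{5}$ ($E = 1 \left(- \frac{1}{5}\right) + 0 \cdot \frac{1}{5} = - \frac{1}{5} + 0 = - \frac{1}{5} \approx -0.2$)
$8 E 47 r = 8 \left(- \frac{1}{5}\right) 47 \left(-43\right) = \left(- \frac{8}{5}\right) 47 \left(-43\right) = \left(- \frac{376}{5}\right) \left(-43\right) = \frac{16168}{5}$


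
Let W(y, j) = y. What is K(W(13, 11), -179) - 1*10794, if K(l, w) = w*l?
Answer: -13121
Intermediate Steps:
K(l, w) = l*w
K(W(13, 11), -179) - 1*10794 = 13*(-179) - 1*10794 = -2327 - 10794 = -13121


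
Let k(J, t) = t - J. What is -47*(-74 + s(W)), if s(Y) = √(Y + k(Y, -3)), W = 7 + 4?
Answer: 3478 - 47*I*√3 ≈ 3478.0 - 81.406*I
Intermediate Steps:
W = 11
s(Y) = I*√3 (s(Y) = √(Y + (-3 - Y)) = √(-3) = I*√3)
-47*(-74 + s(W)) = -47*(-74 + I*√3) = 3478 - 47*I*√3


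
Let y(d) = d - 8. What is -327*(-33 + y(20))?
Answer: 6867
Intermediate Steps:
y(d) = -8 + d
-327*(-33 + y(20)) = -327*(-33 + (-8 + 20)) = -327*(-33 + 12) = -327*(-21) = 6867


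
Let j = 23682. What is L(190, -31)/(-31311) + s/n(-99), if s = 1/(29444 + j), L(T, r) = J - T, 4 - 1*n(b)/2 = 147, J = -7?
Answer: 2993193781/475740461196 ≈ 0.0062917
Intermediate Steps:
n(b) = -286 (n(b) = 8 - 2*147 = 8 - 294 = -286)
L(T, r) = -7 - T
s = 1/53126 (s = 1/(29444 + 23682) = 1/53126 ≈ 1.8823e-5)
L(190, -31)/(-31311) + s/n(-99) = (-7 - 1*190)/(-31311) + (1/53126)/(-286) = (-7 - 190)*(-1/31311) + (1/53126)*(-1/286) = -197*(-1/31311) - 1/15194036 = 197/31311 - 1/15194036 = 2993193781/475740461196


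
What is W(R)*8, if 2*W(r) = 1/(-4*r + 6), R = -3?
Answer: 2/9 ≈ 0.22222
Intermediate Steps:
W(r) = 1/(2*(6 - 4*r)) (W(r) = 1/(2*(-4*r + 6)) = 1/(2*(6 - 4*r)))
W(R)*8 = -1/(-12 + 8*(-3))*8 = -1/(-12 - 24)*8 = -1/(-36)*8 = -1*(-1/36)*8 = (1/36)*8 = 2/9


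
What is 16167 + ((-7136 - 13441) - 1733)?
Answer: -6143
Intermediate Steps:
16167 + ((-7136 - 13441) - 1733) = 16167 + (-20577 - 1733) = 16167 - 22310 = -6143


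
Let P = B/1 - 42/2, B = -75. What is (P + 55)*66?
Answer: -2706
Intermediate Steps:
P = -96 (P = -75/1 - 42/2 = -75*1 - 42*½ = -75 - 21 = -96)
(P + 55)*66 = (-96 + 55)*66 = -41*66 = -2706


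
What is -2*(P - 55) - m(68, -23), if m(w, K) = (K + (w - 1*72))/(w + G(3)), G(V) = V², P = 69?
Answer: -2129/77 ≈ -27.649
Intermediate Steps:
m(w, K) = (-72 + K + w)/(9 + w) (m(w, K) = (K + (w - 1*72))/(w + 3²) = (K + (w - 72))/(w + 9) = (K + (-72 + w))/(9 + w) = (-72 + K + w)/(9 + w))
-2*(P - 55) - m(68, -23) = -2*(69 - 55) - (-72 - 23 + 68)/(9 + 68) = -2*14 - (-27)/77 = -28 - (-27)/77 = -28 - 1*(-27/77) = -28 + 27/77 = -2129/77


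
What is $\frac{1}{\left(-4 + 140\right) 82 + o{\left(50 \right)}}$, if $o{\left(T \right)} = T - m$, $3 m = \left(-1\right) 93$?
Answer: $\frac{1}{11233} \approx 8.9023 \cdot 10^{-5}$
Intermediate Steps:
$m = -31$ ($m = \frac{\left(-1\right) 93}{3} = \frac{1}{3} \left(-93\right) = -31$)
$o{\left(T \right)} = 31 + T$ ($o{\left(T \right)} = T - -31 = T + 31 = 31 + T$)
$\frac{1}{\left(-4 + 140\right) 82 + o{\left(50 \right)}} = \frac{1}{\left(-4 + 140\right) 82 + \left(31 + 50\right)} = \frac{1}{136 \cdot 82 + 81} = \frac{1}{11152 + 81} = \frac{1}{11233}$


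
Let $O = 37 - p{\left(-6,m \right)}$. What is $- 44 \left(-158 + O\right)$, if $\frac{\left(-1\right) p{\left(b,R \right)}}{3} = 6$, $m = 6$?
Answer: $4532$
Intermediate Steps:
$p{\left(b,R \right)} = -18$ ($p{\left(b,R \right)} = \left(-3\right) 6 = -18$)
$O = 55$ ($O = 37 - -18 = 37 + 18 = 55$)
$- 44 \left(-158 + O\right) = - 44 \left(-158 + 55\right) = \left(-44\right) \left(-103\right) = 4532$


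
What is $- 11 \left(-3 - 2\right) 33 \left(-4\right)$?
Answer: $-7260$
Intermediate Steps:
$- 11 \left(-3 - 2\right) 33 \left(-4\right) = \left(-11\right) \left(-5\right) 33 \left(-4\right) = 55 \cdot 33 \left(-4\right) = 1815 \left(-4\right) = -7260$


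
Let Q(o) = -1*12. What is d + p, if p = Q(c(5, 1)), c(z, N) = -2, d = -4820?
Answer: -4832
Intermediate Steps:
Q(o) = -12
p = -12
d + p = -4820 - 12 = -4832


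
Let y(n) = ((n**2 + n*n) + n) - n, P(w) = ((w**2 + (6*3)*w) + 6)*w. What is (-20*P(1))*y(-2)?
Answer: -4000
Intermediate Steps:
P(w) = w*(6 + w**2 + 18*w) (P(w) = ((w**2 + 18*w) + 6)*w = (6 + w**2 + 18*w)*w = w*(6 + w**2 + 18*w))
y(n) = 2*n**2 (y(n) = ((n**2 + n**2) + n) - n = (2*n**2 + n) - n = (n + 2*n**2) - n = 2*n**2)
(-20*P(1))*y(-2) = (-20*(6 + 1**2 + 18*1))*(2*(-2)**2) = (-20*(6 + 1 + 18))*(2*4) = -20*25*8 = -500*8 = -4000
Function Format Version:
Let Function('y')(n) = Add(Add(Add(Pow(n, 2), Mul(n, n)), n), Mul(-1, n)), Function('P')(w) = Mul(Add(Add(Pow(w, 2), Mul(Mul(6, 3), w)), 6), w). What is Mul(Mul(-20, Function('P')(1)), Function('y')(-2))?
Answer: -4000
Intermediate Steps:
Function('P')(w) = Mul(w, Add(6, Pow(w, 2), Mul(18, w))) (Function('P')(w) = Mul(Add(Add(Pow(w, 2), Mul(18, w)), 6), w) = Mul(Add(6, Pow(w, 2), Mul(18, w)), w) = Mul(w, Add(6, Pow(w, 2), Mul(18, w))))
Function('y')(n) = Mul(2, Pow(n, 2)) (Function('y')(n) = Add(Add(Add(Pow(n, 2), Pow(n, 2)), n), Mul(-1, n)) = Add(Add(Mul(2, Pow(n, 2)), n), Mul(-1, n)) = Add(Add(n, Mul(2, Pow(n, 2))), Mul(-1, n)) = Mul(2, Pow(n, 2)))
Mul(Mul(-20, Function('P')(1)), Function('y')(-2)) = Mul(Mul(-20, Mul(1, Add(6, Pow(1, 2), Mul(18, 1)))), Mul(2, Pow(-2, 2))) = Mul(Mul(-20, Mul(1, Add(6, 1, 18))), Mul(2, 4)) = Mul(Mul(-20, Mul(1, 25)), 8) = Mul(Mul(-20, 25), 8) = Mul(-500, 8) = -4000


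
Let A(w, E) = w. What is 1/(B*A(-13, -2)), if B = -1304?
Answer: 1/16952 ≈ 5.8990e-5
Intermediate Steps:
1/(B*A(-13, -2)) = 1/(-1304*(-13)) = 1/16952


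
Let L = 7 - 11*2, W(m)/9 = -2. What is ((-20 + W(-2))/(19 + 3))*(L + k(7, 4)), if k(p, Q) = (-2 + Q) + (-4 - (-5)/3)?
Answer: 874/33 ≈ 26.485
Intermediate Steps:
W(m) = -18 (W(m) = 9*(-2) = -18)
k(p, Q) = -13/3 + Q (k(p, Q) = (-2 + Q) + (-4 - (-5)/3) = (-2 + Q) + (-4 - 1*(-5/3)) = (-2 + Q) + (-4 + 5/3) = (-2 + Q) - 7/3 = -13/3 + Q)
L = -15 (L = 7 - 22 = -15)
((-20 + W(-2))/(19 + 3))*(L + k(7, 4)) = ((-20 - 18)/(19 + 3))*(-15 + (-13/3 + 4)) = (-38/22)*(-15 - 1/3) = -38*1/22*(-46/3) = -19/11*(-46/3) = 874/33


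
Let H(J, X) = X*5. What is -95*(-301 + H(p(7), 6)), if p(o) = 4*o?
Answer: 25745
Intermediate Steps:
H(J, X) = 5*X
-95*(-301 + H(p(7), 6)) = -95*(-301 + 5*6) = -95*(-301 + 30) = -95*(-271) = 25745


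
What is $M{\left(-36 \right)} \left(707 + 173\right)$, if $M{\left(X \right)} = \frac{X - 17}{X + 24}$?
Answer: $\frac{11660}{3} \approx 3886.7$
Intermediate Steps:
$M{\left(X \right)} = \frac{-17 + X}{24 + X}$
$M{\left(-36 \right)} \left(707 + 173\right) = \frac{-17 - 36}{24 - 36} \left(707 + 173\right) = \frac{1}{-12} \left(-53\right) 880 = \left(- \frac{1}{12}\right) \left(-53\right) 880 = \frac{53}{12} \cdot 880 = \frac{11660}{3}$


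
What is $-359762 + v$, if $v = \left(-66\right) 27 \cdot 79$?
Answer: $-500540$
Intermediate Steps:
$v = -140778$ ($v = \left(-1782\right) 79 = -140778$)
$-359762 + v = -359762 - 140778 = -500540$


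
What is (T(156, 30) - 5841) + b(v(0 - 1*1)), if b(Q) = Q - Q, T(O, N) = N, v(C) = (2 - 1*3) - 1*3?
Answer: -5811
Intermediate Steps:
v(C) = -4 (v(C) = (2 - 3) - 3 = -1 - 3 = -4)
b(Q) = 0
(T(156, 30) - 5841) + b(v(0 - 1*1)) = (30 - 5841) + 0 = -5811 + 0 = -5811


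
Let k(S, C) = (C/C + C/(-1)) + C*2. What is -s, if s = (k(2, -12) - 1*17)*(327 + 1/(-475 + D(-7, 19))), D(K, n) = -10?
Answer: 4440632/485 ≈ 9155.9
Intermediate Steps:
k(S, C) = 1 + C (k(S, C) = (1 + C*(-1)) + 2*C = (1 - C) + 2*C = 1 + C)
s = -4440632/485 (s = ((1 - 12) - 1*17)*(327 + 1/(-475 - 10)) = (-11 - 17)*(327 + 1/(-485)) = -28*(327 - 1/485) = -28*158594/485 = -4440632/485 ≈ -9155.9)
-s = -1*(-4440632/485) = 4440632/485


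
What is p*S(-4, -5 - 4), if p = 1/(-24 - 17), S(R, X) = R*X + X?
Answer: -27/41 ≈ -0.65854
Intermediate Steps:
S(R, X) = X + R*X
p = -1/41 (p = 1/(-41) = -1/41 ≈ -0.024390)
p*S(-4, -5 - 4) = -(-5 - 4)*(1 - 4)/41 = -(-9)*(-3)/41 = -1/41*27 = -27/41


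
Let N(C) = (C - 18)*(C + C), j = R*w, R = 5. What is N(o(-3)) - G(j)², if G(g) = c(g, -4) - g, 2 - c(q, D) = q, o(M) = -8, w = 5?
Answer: -1888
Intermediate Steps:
c(q, D) = 2 - q
j = 25 (j = 5*5 = 25)
G(g) = 2 - 2*g (G(g) = (2 - g) - g = 2 - 2*g)
N(C) = 2*C*(-18 + C) (N(C) = (-18 + C)*(2*C) = 2*C*(-18 + C))
N(o(-3)) - G(j)² = 2*(-8)*(-18 - 8) - (2 - 2*25)² = 2*(-8)*(-26) - (2 - 50)² = 416 - 1*(-48)² = 416 - 1*2304 = 416 - 2304 = -1888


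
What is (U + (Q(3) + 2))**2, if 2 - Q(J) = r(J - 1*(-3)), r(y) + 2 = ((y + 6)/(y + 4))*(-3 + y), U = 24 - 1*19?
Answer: 1369/25 ≈ 54.760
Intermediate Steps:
U = 5 (U = 24 - 19 = 5)
r(y) = -2 + (-3 + y)*(6 + y)/(4 + y) (r(y) = -2 + ((y + 6)/(y + 4))*(-3 + y) = -2 + ((6 + y)/(4 + y))*(-3 + y) = -2 + (-3 + y)*(6 + y)/(4 + y))
Q(J) = 2 - (-23 + J + (3 + J)**2)/(7 + J) (Q(J) = 2 - (-26 + (J - 1*(-3)) + (J - 1*(-3))**2)/(4 + (J - 1*(-3))) = 2 - (-26 + (J + 3) + (J + 3)**2)/(4 + (J + 3)) = 2 - (-26 + (3 + J) + (3 + J)**2)/(4 + (3 + J)) = 2 - (-23 + J + (3 + J)**2)/(7 + J))
(U + (Q(3) + 2))**2 = (5 + ((37 + 3 - (3 + 3)**2)/(7 + 3) + 2))**2 = (5 + ((37 + 3 - 1*6**2)/10 + 2))**2 = (5 + ((37 + 3 - 1*36)/10 + 2))**2 = (5 + ((37 + 3 - 36)/10 + 2))**2 = (5 + ((1/10)*4 + 2))**2 = (5 + (2/5 + 2))**2 = (5 + 12/5)**2 = (37/5)**2 = 1369/25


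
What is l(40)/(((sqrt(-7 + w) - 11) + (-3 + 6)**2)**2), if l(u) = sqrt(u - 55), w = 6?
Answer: I*sqrt(15)/(-2 + I)**2 ≈ -0.61968 + 0.46476*I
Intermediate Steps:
l(u) = sqrt(-55 + u)
l(40)/(((sqrt(-7 + w) - 11) + (-3 + 6)**2)**2) = sqrt(-55 + 40)/(((sqrt(-7 + 6) - 11) + (-3 + 6)**2)**2) = sqrt(-15)/(((sqrt(-1) - 11) + 3**2)**2) = (I*sqrt(15))/(((I - 11) + 9)**2) = (I*sqrt(15))/(((-11 + I) + 9)**2) = (I*sqrt(15))/((-2 + I)**2) = (I*sqrt(15))/(-2 + I)**2 = I*sqrt(15)/(-2 + I)**2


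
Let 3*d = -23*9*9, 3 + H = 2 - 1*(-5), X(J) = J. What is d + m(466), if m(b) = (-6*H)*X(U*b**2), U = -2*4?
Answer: 41693331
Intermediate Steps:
U = -8
H = 4 (H = -3 + (2 - 1*(-5)) = -3 + (2 + 5) = -3 + 7 = 4)
d = -621 (d = (-23*9*9)/3 = (-207*9)/3 = (1/3)*(-1863) = -621)
m(b) = 192*b**2 (m(b) = (-6*4)*(-8*b**2) = -(-192)*b**2 = 192*b**2)
d + m(466) = -621 + 192*466**2 = -621 + 192*217156 = -621 + 41693952 = 41693331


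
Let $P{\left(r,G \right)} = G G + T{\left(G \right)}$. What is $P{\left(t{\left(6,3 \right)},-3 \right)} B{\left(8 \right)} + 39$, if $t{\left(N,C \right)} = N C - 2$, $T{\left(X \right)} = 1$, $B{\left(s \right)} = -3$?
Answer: $9$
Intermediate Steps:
$t{\left(N,C \right)} = -2 + C N$ ($t{\left(N,C \right)} = C N - 2 = -2 + C N$)
$P{\left(r,G \right)} = 1 + G^{2}$ ($P{\left(r,G \right)} = G G + 1 = G^{2} + 1 = 1 + G^{2}$)
$P{\left(t{\left(6,3 \right)},-3 \right)} B{\left(8 \right)} + 39 = \left(1 + \left(-3\right)^{2}\right) \left(-3\right) + 39 = \left(1 + 9\right) \left(-3\right) + 39 = 10 \left(-3\right) + 39 = -30 + 39 = 9$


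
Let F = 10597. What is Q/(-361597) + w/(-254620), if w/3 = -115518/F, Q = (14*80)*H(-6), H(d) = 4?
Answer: -5981329790231/487831984399790 ≈ -0.012261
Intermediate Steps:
Q = 4480 (Q = (14*80)*4 = 1120*4 = 4480)
w = -346554/10597 (w = 3*(-115518/10597) = -346554/10597 ≈ -32.703)
Q/(-361597) + w/(-254620) = 4480/(-361597) - 346554/10597/(-254620) = 4480*(-1/361597) - 346554/10597*(-1/254620) = -4480/361597 + 173277/1349104070 = -5981329790231/487831984399790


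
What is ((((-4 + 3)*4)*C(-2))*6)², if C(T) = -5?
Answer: 14400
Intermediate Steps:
((((-4 + 3)*4)*C(-2))*6)² = ((((-4 + 3)*4)*(-5))*6)² = ((-1*4*(-5))*6)² = (-4*(-5)*6)² = (20*6)² = 120² = 14400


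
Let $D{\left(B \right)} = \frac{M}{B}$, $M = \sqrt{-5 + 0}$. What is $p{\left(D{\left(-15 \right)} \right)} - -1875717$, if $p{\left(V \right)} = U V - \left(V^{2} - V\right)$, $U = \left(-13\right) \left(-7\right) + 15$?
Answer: $\frac{84407266}{45} - \frac{107 i \sqrt{5}}{15} \approx 1.8757 \cdot 10^{6} - 15.951 i$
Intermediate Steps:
$M = i \sqrt{5}$ ($M = \sqrt{-5} = i \sqrt{5} \approx 2.2361 i$)
$U = 106$ ($U = 91 + 15 = 106$)
$D{\left(B \right)} = \frac{i \sqrt{5}}{B}$
$p{\left(V \right)} = - V^{2} + 107 V$ ($p{\left(V \right)} = 106 V - \left(V^{2} - V\right) = - V^{2} + 107 V$)
$p{\left(D{\left(-15 \right)} \right)} - -1875717 = \frac{i \sqrt{5}}{-15} \left(107 - \frac{i \sqrt{5}}{-15}\right) - -1875717 = i \sqrt{5} \left(- \frac{1}{15}\right) \left(107 - i \sqrt{5} \left(- \frac{1}{15}\right)\right) + 1875717 = - \frac{i \sqrt{5}}{15} \left(107 - - \frac{i \sqrt{5}}{15}\right) + 1875717 = - \frac{i \sqrt{5}}{15} \left(107 + \frac{i \sqrt{5}}{15}\right) + 1875717 = - \frac{i \sqrt{5} \left(107 + \frac{i \sqrt{5}}{15}\right)}{15} + 1875717 = 1875717 - \frac{i \sqrt{5} \left(107 + \frac{i \sqrt{5}}{15}\right)}{15}$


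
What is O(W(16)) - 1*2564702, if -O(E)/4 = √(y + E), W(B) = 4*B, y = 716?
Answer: -2564702 - 8*√195 ≈ -2.5648e+6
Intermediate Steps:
O(E) = -4*√(716 + E)
O(W(16)) - 1*2564702 = -4*√(716 + 4*16) - 1*2564702 = -4*√(716 + 64) - 2564702 = -8*√195 - 2564702 = -2564702 - 8*√195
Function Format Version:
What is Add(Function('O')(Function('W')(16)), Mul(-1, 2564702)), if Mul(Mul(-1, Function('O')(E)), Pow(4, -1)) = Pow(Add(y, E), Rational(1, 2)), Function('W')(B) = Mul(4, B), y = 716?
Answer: Add(-2564702, Mul(-8, Pow(195, Rational(1, 2)))) ≈ -2.5648e+6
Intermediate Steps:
Function('O')(E) = Mul(-4, Pow(Add(716, E), Rational(1, 2)))
Add(Function('O')(Function('W')(16)), Mul(-1, 2564702)) = Add(Mul(-4, Pow(Add(716, Mul(4, 16)), Rational(1, 2))), Mul(-1, 2564702)) = Add(Mul(-4, Pow(Add(716, 64), Rational(1, 2))), -2564702) = Add(Mul(-4, Pow(780, Rational(1, 2))), -2564702) = Add(Mul(-4, Mul(2, Pow(195, Rational(1, 2)))), -2564702) = Add(Mul(-8, Pow(195, Rational(1, 2))), -2564702) = Add(-2564702, Mul(-8, Pow(195, Rational(1, 2))))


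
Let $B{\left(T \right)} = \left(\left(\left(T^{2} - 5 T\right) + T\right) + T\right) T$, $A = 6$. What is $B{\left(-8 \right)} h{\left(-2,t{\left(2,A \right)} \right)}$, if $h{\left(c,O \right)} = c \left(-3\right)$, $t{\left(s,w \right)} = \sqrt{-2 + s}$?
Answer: $-4224$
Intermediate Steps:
$h{\left(c,O \right)} = - 3 c$
$B{\left(T \right)} = T \left(T^{2} - 3 T\right)$ ($B{\left(T \right)} = \left(\left(T^{2} - 4 T\right) + T\right) T = \left(T^{2} - 3 T\right) T = T \left(T^{2} - 3 T\right)$)
$B{\left(-8 \right)} h{\left(-2,t{\left(2,A \right)} \right)} = \left(-8\right)^{2} \left(-3 - 8\right) \left(\left(-3\right) \left(-2\right)\right) = 64 \left(-11\right) 6 = \left(-704\right) 6 = -4224$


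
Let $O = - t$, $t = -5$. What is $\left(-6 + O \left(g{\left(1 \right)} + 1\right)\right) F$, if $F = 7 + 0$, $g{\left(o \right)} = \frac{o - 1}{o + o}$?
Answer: $-7$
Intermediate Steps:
$g{\left(o \right)} = \frac{-1 + o}{2 o}$
$O = 5$ ($O = \left(-1\right) \left(-5\right) = 5$)
$F = 7$
$\left(-6 + O \left(g{\left(1 \right)} + 1\right)\right) F = \left(-6 + 5 \left(\frac{-1 + 1}{2 \cdot 1} + 1\right)\right) 7 = \left(-6 + 5 \left(\frac{1}{2} \cdot 1 \cdot 0 + 1\right)\right) 7 = \left(-6 + 5 \left(0 + 1\right)\right) 7 = \left(-6 + 5 \cdot 1\right) 7 = \left(-6 + 5\right) 7 = \left(-1\right) 7 = -7$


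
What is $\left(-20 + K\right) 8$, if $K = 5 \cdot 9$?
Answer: $200$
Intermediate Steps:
$K = 45$
$\left(-20 + K\right) 8 = \left(-20 + 45\right) 8 = 25 \cdot 8 = 200$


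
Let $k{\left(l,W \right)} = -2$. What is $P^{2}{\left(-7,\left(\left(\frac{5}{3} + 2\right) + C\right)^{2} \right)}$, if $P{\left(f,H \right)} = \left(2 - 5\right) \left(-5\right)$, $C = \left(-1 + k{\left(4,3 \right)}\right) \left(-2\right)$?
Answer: $225$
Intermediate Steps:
$C = 6$ ($C = \left(-1 - 2\right) \left(-2\right) = \left(-3\right) \left(-2\right) = 6$)
$P{\left(f,H \right)} = 15$ ($P{\left(f,H \right)} = \left(-3\right) \left(-5\right) = 15$)
$P^{2}{\left(-7,\left(\left(\frac{5}{3} + 2\right) + C\right)^{2} \right)} = 15^{2} = 225$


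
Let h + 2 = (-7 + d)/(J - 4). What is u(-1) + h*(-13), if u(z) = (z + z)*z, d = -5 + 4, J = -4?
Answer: 15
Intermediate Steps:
d = -1
h = -1 (h = -2 + (-7 - 1)/(-4 - 4) = -2 - 8/(-8) = -2 - 8*(-⅛) = -2 + 1 = -1)
u(z) = 2*z² (u(z) = (2*z)*z = 2*z²)
u(-1) + h*(-13) = 2*(-1)² - 1*(-13) = 2*1 + 13 = 2 + 13 = 15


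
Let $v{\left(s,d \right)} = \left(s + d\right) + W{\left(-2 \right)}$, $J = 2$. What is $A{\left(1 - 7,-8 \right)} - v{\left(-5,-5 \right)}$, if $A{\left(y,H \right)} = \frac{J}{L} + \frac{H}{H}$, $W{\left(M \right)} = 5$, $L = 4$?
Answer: $\frac{13}{2} \approx 6.5$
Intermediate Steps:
$v{\left(s,d \right)} = 5 + d + s$ ($v{\left(s,d \right)} = \left(s + d\right) + 5 = \left(d + s\right) + 5 = 5 + d + s$)
$A{\left(y,H \right)} = \frac{3}{2}$ ($A{\left(y,H \right)} = \frac{2}{4} + \frac{H}{H} = 2 \cdot \frac{1}{4} + 1 = \frac{1}{2} + 1 = \frac{3}{2}$)
$A{\left(1 - 7,-8 \right)} - v{\left(-5,-5 \right)} = \frac{3}{2} - \left(5 - 5 - 5\right) = \frac{3}{2} - -5 = \frac{3}{2} + 5 = \frac{13}{2}$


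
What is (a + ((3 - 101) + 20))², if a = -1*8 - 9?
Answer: 9025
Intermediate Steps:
a = -17 (a = -8 - 9 = -17)
(a + ((3 - 101) + 20))² = (-17 + ((3 - 101) + 20))² = (-17 + (-98 + 20))² = (-17 - 78)² = (-95)² = 9025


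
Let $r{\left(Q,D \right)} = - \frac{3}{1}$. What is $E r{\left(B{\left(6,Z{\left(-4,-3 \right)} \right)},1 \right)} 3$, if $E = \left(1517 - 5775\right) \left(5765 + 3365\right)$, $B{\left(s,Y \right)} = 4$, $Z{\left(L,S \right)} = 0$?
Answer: $349879860$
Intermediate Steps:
$r{\left(Q,D \right)} = -3$ ($r{\left(Q,D \right)} = \left(-3\right) 1 = -3$)
$E = -38875540$ ($E = \left(-4258\right) 9130 = -38875540$)
$E r{\left(B{\left(6,Z{\left(-4,-3 \right)} \right)},1 \right)} 3 = - 38875540 \left(\left(-3\right) 3\right) = \left(-38875540\right) \left(-9\right) = 349879860$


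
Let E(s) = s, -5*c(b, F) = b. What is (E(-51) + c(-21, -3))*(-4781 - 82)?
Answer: 1137942/5 ≈ 2.2759e+5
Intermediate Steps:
c(b, F) = -b/5
(E(-51) + c(-21, -3))*(-4781 - 82) = (-51 - ⅕*(-21))*(-4781 - 82) = (-51 + 21/5)*(-4863) = -234/5*(-4863) = 1137942/5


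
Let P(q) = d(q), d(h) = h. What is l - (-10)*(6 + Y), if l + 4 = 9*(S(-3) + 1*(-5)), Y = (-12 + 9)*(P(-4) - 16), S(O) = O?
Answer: 584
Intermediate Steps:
P(q) = q
Y = 60 (Y = (-12 + 9)*(-4 - 16) = -3*(-20) = 60)
l = -76 (l = -4 + 9*(-3 + 1*(-5)) = -4 + 9*(-3 - 5) = -4 + 9*(-8) = -4 - 72 = -76)
l - (-10)*(6 + Y) = -76 - (-10)*(6 + 60) = -76 - (-10)*66 = -76 - 1*(-660) = -76 + 660 = 584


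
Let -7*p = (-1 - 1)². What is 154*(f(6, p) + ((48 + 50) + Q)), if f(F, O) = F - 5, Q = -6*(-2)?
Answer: 17094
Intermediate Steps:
Q = 12
p = -4/7 (p = -(-1 - 1)²/7 = -⅐*(-2)² = -⅐*4 = -4/7 ≈ -0.57143)
f(F, O) = -5 + F
154*(f(6, p) + ((48 + 50) + Q)) = 154*((-5 + 6) + ((48 + 50) + 12)) = 154*(1 + (98 + 12)) = 154*(1 + 110) = 154*111 = 17094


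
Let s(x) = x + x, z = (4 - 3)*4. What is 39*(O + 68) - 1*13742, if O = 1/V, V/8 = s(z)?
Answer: -709721/64 ≈ -11089.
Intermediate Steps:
z = 4 (z = 1*4 = 4)
s(x) = 2*x
V = 64 (V = 8*(2*4) = 8*8 = 64)
O = 1/64 ≈ 0.015625
39*(O + 68) - 1*13742 = 39*(1/64 + 68) - 1*13742 = 39*(4353/64) - 13742 = 169767/64 - 13742 = -709721/64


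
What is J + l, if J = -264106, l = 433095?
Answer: 168989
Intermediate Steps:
J + l = -264106 + 433095 = 168989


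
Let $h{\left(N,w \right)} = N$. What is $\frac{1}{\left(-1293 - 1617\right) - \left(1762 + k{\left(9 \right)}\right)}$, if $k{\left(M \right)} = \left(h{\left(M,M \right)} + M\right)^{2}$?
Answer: $- \frac{1}{4996} \approx -0.00020016$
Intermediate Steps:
$k{\left(M \right)} = 4 M^{2}$ ($k{\left(M \right)} = \left(M + M\right)^{2} = \left(2 M\right)^{2} = 4 M^{2}$)
$\frac{1}{\left(-1293 - 1617\right) - \left(1762 + k{\left(9 \right)}\right)} = \frac{1}{\left(-1293 - 1617\right) - \left(1762 + 4 \cdot 9^{2}\right)} = \frac{1}{-2910 - \left(1762 + 4 \cdot 81\right)} = \frac{1}{-2910 - 2086} = \frac{1}{-4996} = - \frac{1}{4996}$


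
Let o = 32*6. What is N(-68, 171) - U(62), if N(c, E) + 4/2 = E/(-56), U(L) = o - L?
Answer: -7563/56 ≈ -135.05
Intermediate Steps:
o = 192
U(L) = 192 - L
N(c, E) = -2 - E/56 (N(c, E) = -2 + E/(-56) = -2 + E*(-1/56) = -2 - E/56)
N(-68, 171) - U(62) = (-2 - 1/56*171) - (192 - 1*62) = (-2 - 171/56) - (192 - 62) = -283/56 - 1*130 = -283/56 - 130 = -7563/56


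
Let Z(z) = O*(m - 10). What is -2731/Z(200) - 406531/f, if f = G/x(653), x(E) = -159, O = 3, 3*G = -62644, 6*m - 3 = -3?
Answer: -2823188923/939660 ≈ -3004.5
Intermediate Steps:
m = 0 (m = ½ + (⅙)*(-3) = ½ - ½ = 0)
G = -62644/3 (G = (⅓)*(-62644) = -62644/3 ≈ -20881.)
Z(z) = -30 (Z(z) = 3*(0 - 10) = 3*(-10) = -30)
f = 62644/477 (f = -62644/3/(-159) = -62644/3*(-1/159) = 62644/477 ≈ 131.33)
-2731/Z(200) - 406531/f = -2731/(-30) - 406531/62644/477 = -2731*(-1/30) - 406531*477/62644 = 2731/30 - 193915287/62644 = -2823188923/939660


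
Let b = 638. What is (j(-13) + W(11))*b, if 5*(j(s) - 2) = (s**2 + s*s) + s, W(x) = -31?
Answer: 22968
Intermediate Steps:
j(s) = 2 + s/5 + 2*s**2/5 (j(s) = 2 + ((s**2 + s*s) + s)/5 = 2 + ((s**2 + s**2) + s)/5 = 2 + (2*s**2 + s)/5 = 2 + (s + 2*s**2)/5 = 2 + (s/5 + 2*s**2/5) = 2 + s/5 + 2*s**2/5)
(j(-13) + W(11))*b = ((2 + (1/5)*(-13) + (2/5)*(-13)**2) - 31)*638 = ((2 - 13/5 + (2/5)*169) - 31)*638 = ((2 - 13/5 + 338/5) - 31)*638 = (67 - 31)*638 = 36*638 = 22968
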